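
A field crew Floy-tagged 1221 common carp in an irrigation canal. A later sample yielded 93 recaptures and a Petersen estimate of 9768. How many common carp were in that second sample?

C = 744

From N = M·C/R: C = N·R / M = 9768·93 / 1221 = 908424 / 1221 = 744.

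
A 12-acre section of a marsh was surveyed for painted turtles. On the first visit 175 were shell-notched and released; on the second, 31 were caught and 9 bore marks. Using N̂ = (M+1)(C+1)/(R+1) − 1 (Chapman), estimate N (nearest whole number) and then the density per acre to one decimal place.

density ≈ 46.8 painted turtles per acre

N̂ = 176·32/10 − 1 = 5632/10 − 1 ≈ 562.2 → 562
Density = N̂ / area = 562 / 12 ≈ 46.83 → 46.8 per acre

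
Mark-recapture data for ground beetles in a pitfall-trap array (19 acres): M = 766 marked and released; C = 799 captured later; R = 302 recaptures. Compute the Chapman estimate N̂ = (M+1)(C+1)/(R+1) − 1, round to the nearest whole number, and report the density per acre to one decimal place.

N̂ = 767·800/303 − 1 = 613600/303 − 1 ≈ 2024.1 → 2024
Density = N̂ / area = 2024 / 19 ≈ 106.53 → 106.5 per acre

density ≈ 106.5 ground beetles per acre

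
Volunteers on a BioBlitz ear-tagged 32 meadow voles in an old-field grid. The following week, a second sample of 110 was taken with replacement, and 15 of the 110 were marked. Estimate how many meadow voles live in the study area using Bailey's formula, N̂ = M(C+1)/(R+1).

N̂ = 32·(110+1)/(15+1) = 32·111/16 = 3552/16 = 222

N = 222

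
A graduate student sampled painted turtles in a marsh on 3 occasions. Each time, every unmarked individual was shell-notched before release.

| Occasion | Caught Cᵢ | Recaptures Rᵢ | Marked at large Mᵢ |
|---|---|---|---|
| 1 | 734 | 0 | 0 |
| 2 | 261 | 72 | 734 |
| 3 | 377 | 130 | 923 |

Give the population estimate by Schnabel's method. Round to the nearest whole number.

N ≈ 2671

Σ MᵢCᵢ = 0·734 + 734·261 + 923·377 = 0 + 191574 + 347971 = 539545
Σ Rᵢ = 0 + 72 + 130 = 202
N̂ = 539545 / 202 ≈ 2671.0 → 2671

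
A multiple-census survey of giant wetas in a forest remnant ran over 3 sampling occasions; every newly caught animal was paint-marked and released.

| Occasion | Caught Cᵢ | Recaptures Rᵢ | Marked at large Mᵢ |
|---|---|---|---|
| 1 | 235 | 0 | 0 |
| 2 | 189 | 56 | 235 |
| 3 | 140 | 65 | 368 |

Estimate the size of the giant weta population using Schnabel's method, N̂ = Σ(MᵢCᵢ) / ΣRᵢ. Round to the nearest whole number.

Σ MᵢCᵢ = 0·235 + 235·189 + 368·140 = 0 + 44415 + 51520 = 95935
Σ Rᵢ = 0 + 56 + 65 = 121
N̂ = 95935 / 121 ≈ 792.9 → 793

N ≈ 793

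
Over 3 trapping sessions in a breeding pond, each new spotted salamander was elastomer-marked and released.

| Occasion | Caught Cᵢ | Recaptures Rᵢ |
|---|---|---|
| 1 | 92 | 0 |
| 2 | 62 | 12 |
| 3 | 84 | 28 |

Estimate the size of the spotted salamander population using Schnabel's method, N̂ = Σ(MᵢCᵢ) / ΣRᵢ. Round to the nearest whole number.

Marked at large before each occasion: Mᵢ = Σⱼ<ᵢ (Cⱼ − Rⱼ) → M1=0, M2=92, M3=142
Σ MᵢCᵢ = 0·92 + 92·62 + 142·84 = 0 + 5704 + 11928 = 17632
Σ Rᵢ = 0 + 12 + 28 = 40
N̂ = 17632 / 40 ≈ 440.8 → 441

N ≈ 441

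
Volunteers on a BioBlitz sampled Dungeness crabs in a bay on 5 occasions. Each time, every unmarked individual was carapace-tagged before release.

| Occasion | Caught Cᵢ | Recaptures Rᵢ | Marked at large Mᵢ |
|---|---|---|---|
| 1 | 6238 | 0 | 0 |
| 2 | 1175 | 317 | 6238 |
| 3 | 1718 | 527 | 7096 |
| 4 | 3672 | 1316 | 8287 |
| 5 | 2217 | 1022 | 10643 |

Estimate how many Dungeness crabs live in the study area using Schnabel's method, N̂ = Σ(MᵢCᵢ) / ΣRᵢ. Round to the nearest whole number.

N ≈ 23,113

Σ MᵢCᵢ = 0·6238 + 6238·1175 + 7096·1718 + 8287·3672 + 10643·2217 = 0 + 7329650 + 12190928 + 30429864 + 23595531 = 73545973
Σ Rᵢ = 0 + 317 + 527 + 1316 + 1022 = 3182
N̂ = 73545973 / 3182 ≈ 23113.1 → 23113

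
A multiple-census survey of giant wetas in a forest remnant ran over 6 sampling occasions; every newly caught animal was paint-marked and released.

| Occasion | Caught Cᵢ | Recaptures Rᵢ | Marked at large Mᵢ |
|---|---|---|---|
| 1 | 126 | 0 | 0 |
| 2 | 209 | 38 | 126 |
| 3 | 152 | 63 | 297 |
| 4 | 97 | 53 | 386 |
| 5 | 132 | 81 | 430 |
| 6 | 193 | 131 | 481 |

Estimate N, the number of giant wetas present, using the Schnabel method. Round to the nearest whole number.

N ≈ 706

Σ MᵢCᵢ = 0·126 + 126·209 + 297·152 + 386·97 + 430·132 + 481·193 = 0 + 26334 + 45144 + 37442 + 56760 + 92833 = 258513
Σ Rᵢ = 0 + 38 + 63 + 53 + 81 + 131 = 366
N̂ = 258513 / 366 ≈ 706.3 → 706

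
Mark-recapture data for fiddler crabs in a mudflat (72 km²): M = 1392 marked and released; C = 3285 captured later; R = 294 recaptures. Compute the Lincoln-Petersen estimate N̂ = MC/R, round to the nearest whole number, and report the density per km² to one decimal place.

density ≈ 216.0 fiddler crabs per km²

N̂ = 1392·3285/294 = 4572720/294 ≈ 15553.47 → 15553
Density = N̂ / area = 15553 / 72 ≈ 216.01 → 216.0 per km²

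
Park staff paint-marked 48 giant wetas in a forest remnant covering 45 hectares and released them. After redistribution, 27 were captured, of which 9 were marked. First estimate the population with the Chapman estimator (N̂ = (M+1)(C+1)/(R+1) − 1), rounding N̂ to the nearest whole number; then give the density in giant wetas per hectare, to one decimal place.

density ≈ 3.0 giant wetas per hectare

N̂ = 49·28/10 − 1 = 1372/10 − 1 ≈ 136.2 → 136
Density = N̂ / area = 136 / 45 ≈ 3.02 → 3.0 per hectare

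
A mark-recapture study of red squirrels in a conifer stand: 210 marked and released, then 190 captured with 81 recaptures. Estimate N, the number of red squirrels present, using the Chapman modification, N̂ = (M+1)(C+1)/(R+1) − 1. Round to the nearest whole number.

N̂ = (210+1)(190+1)/(81+1) − 1 = 211·191/82 − 1
= 40301/82 − 1 ≈ 491.48 − 1 ≈ 490.48 → 490

N ≈ 490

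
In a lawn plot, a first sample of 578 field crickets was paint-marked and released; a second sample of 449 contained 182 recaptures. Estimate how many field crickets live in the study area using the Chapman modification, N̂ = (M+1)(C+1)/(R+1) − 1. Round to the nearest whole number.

N ≈ 1423

N̂ = (578+1)(449+1)/(182+1) − 1 = 579·450/183 − 1
= 260550/183 − 1 ≈ 1423.8 − 1 ≈ 1422.8 → 1423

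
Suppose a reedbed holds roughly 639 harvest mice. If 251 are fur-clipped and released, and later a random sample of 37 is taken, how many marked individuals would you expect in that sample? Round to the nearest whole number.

expected recaptures ≈ 15

The marked fraction of the population is 251/639, so in a sample of 37 expect C·(M/N) marked.
E[R] = 251 × 37 / 639 = 9287 / 639 ≈ 14.5 → 15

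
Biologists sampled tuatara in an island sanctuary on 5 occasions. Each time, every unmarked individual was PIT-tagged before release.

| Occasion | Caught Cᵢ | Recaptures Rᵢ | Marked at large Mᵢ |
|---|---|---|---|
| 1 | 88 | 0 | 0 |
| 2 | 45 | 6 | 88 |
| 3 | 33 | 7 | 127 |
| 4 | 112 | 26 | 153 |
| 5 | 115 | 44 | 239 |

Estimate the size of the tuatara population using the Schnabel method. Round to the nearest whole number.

N ≈ 636

Σ MᵢCᵢ = 0·88 + 88·45 + 127·33 + 153·112 + 239·115 = 0 + 3960 + 4191 + 17136 + 27485 = 52772
Σ Rᵢ = 0 + 6 + 7 + 26 + 44 = 83
N̂ = 52772 / 83 ≈ 635.8 → 636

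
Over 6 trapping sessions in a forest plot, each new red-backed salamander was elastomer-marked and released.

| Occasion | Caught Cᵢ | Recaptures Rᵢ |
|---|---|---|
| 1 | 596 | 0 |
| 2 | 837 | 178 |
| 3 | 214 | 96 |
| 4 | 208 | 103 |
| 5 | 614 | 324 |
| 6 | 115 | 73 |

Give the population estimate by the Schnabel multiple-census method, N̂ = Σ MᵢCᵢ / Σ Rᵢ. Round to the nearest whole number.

N ≈ 2796

Marked at large before each occasion: Mᵢ = Σⱼ<ᵢ (Cⱼ − Rⱼ) → M1=0, M2=596, M3=1255, M4=1373, M5=1478, M6=1768
Σ MᵢCᵢ = 0·596 + 596·837 + 1255·214 + 1373·208 + 1478·614 + 1768·115 = 0 + 498852 + 268570 + 285584 + 907492 + 203320 = 2163818
Σ Rᵢ = 0 + 178 + 96 + 103 + 324 + 73 = 774
N̂ = 2163818 / 774 ≈ 2795.6 → 2796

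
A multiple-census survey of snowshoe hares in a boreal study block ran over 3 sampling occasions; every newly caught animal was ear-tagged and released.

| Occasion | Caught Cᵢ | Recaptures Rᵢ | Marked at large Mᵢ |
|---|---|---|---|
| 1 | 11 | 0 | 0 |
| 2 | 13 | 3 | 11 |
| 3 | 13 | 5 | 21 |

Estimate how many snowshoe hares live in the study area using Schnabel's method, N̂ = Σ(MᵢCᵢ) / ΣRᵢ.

Σ MᵢCᵢ = 0·11 + 11·13 + 21·13 = 0 + 143 + 273 = 416
Σ Rᵢ = 0 + 3 + 5 = 8
N̂ = 416 / 8 = 52

N = 52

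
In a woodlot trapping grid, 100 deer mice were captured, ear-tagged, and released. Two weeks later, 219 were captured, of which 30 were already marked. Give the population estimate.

N = 730

The marked fraction in the recapture sample should equal the marked fraction in the population: 30/219 = 100/N.
N = (100 × 219) / 30 = 21900 / 30 = 730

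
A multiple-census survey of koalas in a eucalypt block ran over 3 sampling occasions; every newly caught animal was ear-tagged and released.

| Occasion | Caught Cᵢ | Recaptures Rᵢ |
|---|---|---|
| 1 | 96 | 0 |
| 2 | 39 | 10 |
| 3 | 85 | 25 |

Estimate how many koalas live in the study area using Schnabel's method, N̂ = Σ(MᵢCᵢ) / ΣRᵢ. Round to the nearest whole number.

Marked at large before each occasion: Mᵢ = Σⱼ<ᵢ (Cⱼ − Rⱼ) → M1=0, M2=96, M3=125
Σ MᵢCᵢ = 0·96 + 96·39 + 125·85 = 0 + 3744 + 10625 = 14369
Σ Rᵢ = 0 + 10 + 25 = 35
N̂ = 14369 / 35 ≈ 410.5 → 411

N ≈ 411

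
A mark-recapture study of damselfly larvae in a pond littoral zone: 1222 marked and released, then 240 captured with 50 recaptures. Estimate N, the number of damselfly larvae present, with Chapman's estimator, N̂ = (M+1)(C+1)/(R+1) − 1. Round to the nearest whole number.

N̂ = (1222+1)(240+1)/(50+1) − 1 = 1223·241/51 − 1
= 294743/51 − 1 ≈ 5779.3 − 1 ≈ 5778.3 → 5778

N ≈ 5778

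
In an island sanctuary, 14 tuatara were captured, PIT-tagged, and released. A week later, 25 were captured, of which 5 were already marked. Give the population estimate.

N = (14 × 25) / 5 = 350 / 5 = 70

N = 70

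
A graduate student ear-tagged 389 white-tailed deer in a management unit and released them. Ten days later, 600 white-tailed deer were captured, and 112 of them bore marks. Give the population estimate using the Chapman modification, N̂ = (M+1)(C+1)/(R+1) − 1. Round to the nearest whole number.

N̂ = (389+1)(600+1)/(112+1) − 1 = 390·601/113 − 1
= 234390/113 − 1 ≈ 2074.2 − 1 ≈ 2073.2 → 2073

N ≈ 2073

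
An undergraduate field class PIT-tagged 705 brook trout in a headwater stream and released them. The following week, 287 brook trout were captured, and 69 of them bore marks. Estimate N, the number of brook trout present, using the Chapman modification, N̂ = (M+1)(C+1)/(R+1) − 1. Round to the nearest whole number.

N ≈ 2904

N̂ = (705+1)(287+1)/(69+1) − 1 = 706·288/70 − 1
= 203328/70 − 1 ≈ 2904.7 − 1 ≈ 2903.7 → 2904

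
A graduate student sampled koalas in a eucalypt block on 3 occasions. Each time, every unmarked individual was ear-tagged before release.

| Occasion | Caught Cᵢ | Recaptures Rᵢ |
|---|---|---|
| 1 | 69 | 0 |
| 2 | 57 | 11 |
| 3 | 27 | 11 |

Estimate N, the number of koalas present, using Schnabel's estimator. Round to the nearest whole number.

Marked at large before each occasion: Mᵢ = Σⱼ<ᵢ (Cⱼ − Rⱼ) → M1=0, M2=69, M3=115
Σ MᵢCᵢ = 0·69 + 69·57 + 115·27 = 0 + 3933 + 3105 = 7038
Σ Rᵢ = 0 + 11 + 11 = 22
N̂ = 7038 / 22 ≈ 319.9 → 320

N ≈ 320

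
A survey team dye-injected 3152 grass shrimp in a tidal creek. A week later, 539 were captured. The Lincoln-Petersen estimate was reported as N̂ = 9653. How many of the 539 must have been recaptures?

R = 176

From N = M·C/R: R = M·C / N = 3152·539 / 9653 = 1698928 / 9653 = 176.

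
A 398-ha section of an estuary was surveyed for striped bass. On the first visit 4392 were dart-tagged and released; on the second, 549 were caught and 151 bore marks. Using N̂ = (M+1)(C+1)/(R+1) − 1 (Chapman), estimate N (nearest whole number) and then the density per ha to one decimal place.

N̂ = 4393·550/152 − 1 = 2416150/152 − 1 ≈ 15894.7 → 15895
Density = N̂ / area = 15895 / 398 ≈ 39.94 → 39.9 per ha

density ≈ 39.9 striped bass per ha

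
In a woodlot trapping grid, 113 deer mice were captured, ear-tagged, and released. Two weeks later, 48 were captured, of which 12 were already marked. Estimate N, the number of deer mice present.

N = 452

Lincoln-Petersen assumes M/N = R/C, so N = M·C / R.
N = (113 × 48) / 12 = 5424 / 12 = 452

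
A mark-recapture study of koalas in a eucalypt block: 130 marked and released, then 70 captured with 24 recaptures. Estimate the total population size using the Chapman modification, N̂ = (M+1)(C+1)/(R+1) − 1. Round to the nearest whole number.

N ≈ 371

N̂ = (130+1)(70+1)/(24+1) − 1 = 131·71/25 − 1
= 9301/25 − 1 ≈ 372.0 − 1 ≈ 371.0 → 371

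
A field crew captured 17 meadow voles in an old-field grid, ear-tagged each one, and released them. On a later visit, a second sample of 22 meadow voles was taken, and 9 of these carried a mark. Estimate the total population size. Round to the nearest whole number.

N = (17 × 22) / 9 = 374 / 9 ≈ 41.6 → 42

N ≈ 42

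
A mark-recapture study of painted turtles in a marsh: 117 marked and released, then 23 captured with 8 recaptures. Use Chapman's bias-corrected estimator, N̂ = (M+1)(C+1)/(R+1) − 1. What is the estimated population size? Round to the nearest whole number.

N̂ = (117+1)(23+1)/(8+1) − 1 = 118·24/9 − 1
= 2832/9 − 1 ≈ 314.7 − 1 ≈ 313.7 → 314

N ≈ 314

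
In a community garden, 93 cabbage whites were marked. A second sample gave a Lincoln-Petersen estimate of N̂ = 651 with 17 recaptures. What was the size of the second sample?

From N = M·C/R: C = N·R / M = 651·17 / 93 = 11067 / 93 = 119.

C = 119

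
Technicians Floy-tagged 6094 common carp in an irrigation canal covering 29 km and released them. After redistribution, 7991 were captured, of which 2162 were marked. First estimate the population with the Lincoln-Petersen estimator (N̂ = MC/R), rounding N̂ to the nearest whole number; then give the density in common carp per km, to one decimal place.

density ≈ 776.7 common carp per km

N̂ = 6094·7991/2162 = 48697154/2162 ≈ 22524.1 → 22524
Density = N̂ / area = 22524 / 29 ≈ 776.69 → 776.7 per km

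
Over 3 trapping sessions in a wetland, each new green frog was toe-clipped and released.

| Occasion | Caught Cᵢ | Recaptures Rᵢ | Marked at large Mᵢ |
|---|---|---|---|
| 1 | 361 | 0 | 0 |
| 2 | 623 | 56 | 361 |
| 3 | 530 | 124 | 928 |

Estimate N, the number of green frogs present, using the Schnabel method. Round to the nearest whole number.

Σ MᵢCᵢ = 0·361 + 361·623 + 928·530 = 0 + 224903 + 491840 = 716743
Σ Rᵢ = 0 + 56 + 124 = 180
N̂ = 716743 / 180 ≈ 3981.9 → 3982

N ≈ 3982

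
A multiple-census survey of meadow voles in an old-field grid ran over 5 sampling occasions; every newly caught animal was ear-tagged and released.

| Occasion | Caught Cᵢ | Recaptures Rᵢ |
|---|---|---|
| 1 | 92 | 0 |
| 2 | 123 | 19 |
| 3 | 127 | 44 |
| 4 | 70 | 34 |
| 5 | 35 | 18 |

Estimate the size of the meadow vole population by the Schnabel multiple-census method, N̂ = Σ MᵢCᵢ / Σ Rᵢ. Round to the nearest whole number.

Marked at large before each occasion: Mᵢ = Σⱼ<ᵢ (Cⱼ − Rⱼ) → M1=0, M2=92, M3=196, M4=279, M5=315
Σ MᵢCᵢ = 0·92 + 92·123 + 196·127 + 279·70 + 315·35 = 0 + 11316 + 24892 + 19530 + 11025 = 66763
Σ Rᵢ = 0 + 19 + 44 + 34 + 18 = 115
N̂ = 66763 / 115 ≈ 580.5 → 581

N ≈ 581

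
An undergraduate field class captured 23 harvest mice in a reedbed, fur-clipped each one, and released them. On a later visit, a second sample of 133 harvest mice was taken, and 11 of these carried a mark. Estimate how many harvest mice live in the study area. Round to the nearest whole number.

N = (23 × 133) / 11 = 3059 / 11 ≈ 278.1 → 278

N ≈ 278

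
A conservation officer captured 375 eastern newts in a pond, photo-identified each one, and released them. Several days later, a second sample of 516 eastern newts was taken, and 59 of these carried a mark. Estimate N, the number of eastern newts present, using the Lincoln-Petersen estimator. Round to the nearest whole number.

N = (375 × 516) / 59 = 193500 / 59 ≈ 3279.7 → 3280

N ≈ 3280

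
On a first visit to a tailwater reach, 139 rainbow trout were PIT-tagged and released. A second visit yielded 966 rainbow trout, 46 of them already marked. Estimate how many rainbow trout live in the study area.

N = 2919

N = (139 × 966) / 46 = 134274 / 46 = 2919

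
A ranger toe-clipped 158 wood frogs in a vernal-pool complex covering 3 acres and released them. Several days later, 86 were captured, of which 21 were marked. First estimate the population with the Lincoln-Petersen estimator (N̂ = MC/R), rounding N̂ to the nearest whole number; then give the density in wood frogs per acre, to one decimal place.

density ≈ 215.7 wood frogs per acre

N̂ = 158·86/21 = 13588/21 ≈ 647.0 → 647
Density = N̂ / area = 647 / 3 ≈ 215.67 → 215.7 per acre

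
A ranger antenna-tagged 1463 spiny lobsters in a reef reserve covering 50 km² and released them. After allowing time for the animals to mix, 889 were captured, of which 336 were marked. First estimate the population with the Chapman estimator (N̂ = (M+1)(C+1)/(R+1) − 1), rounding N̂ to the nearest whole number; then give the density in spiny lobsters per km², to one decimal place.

N̂ = 1464·890/337 − 1 = 1302960/337 − 1 ≈ 3865.4 → 3865
Density = N̂ / area = 3865 / 50 ≈ 77.30 → 77.3 per km²

density ≈ 77.3 spiny lobsters per km²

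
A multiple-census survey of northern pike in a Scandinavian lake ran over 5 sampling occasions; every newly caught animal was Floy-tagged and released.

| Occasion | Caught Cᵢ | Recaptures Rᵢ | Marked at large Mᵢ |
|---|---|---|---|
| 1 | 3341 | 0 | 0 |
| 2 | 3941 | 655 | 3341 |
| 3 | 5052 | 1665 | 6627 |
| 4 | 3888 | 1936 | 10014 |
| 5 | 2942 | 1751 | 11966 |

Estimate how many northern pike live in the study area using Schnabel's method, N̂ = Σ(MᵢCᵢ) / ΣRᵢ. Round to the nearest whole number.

N ≈ 20,107

Σ MᵢCᵢ = 0·3341 + 3341·3941 + 6627·5052 + 10014·3888 + 11966·2942 = 0 + 13166881 + 33479604 + 38934432 + 35203972 = 120784889
Σ Rᵢ = 0 + 655 + 1665 + 1936 + 1751 = 6007
N̂ = 120784889 / 6007 ≈ 20107.4 → 20107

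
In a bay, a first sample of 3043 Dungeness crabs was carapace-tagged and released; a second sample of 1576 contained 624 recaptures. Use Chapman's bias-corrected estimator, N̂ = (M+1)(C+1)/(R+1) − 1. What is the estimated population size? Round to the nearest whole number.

N̂ = (3043+1)(1576+1)/(624+1) − 1 = 3044·1577/625 − 1
= 4800388/625 − 1 ≈ 7680.6 − 1 ≈ 7679.6 → 7680

N ≈ 7680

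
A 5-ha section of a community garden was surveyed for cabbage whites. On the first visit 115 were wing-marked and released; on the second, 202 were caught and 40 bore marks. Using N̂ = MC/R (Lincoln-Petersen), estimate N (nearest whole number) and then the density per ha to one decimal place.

N̂ = 115·202/40 = 23230/40 ≈ 580.8 → 581
Density = N̂ / area = 581 / 5 ≈ 116.20 → 116.2 per ha

density ≈ 116.2 cabbage whites per ha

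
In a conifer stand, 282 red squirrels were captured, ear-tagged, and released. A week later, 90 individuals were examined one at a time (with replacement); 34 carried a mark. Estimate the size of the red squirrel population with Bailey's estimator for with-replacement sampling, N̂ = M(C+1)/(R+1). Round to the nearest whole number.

N̂ = 282·(90+1)/(34+1) = 282·91/35 = 25662/35 ≈ 733.2 → 733

N ≈ 733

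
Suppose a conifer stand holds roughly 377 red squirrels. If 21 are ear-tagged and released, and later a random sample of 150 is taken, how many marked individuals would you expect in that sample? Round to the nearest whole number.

expected recaptures ≈ 8

Expected recaptures E[R] = M·C / N.
E[R] = 21 × 150 / 377 = 3150 / 377 ≈ 8.4 → 8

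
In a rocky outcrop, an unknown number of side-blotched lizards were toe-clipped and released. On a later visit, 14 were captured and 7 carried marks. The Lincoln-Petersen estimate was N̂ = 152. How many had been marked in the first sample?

From N = M·C/R: M = N·R / C = 152·7 / 14 = 1064 / 14 = 76.

M = 76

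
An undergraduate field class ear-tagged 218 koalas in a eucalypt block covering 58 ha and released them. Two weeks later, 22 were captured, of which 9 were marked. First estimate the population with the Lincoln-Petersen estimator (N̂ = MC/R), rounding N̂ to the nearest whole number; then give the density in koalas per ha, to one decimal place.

density ≈ 9.2 koalas per ha

N̂ = 218·22/9 = 4796/9 ≈ 532.9 → 533
Density = N̂ / area = 533 / 58 ≈ 9.19 → 9.2 per ha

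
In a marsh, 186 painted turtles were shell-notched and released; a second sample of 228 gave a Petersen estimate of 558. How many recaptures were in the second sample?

R = 76

From N = M·C/R: R = M·C / N = 186·228 / 558 = 42408 / 558 = 76.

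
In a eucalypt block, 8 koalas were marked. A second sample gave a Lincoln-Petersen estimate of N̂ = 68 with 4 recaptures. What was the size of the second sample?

From N = M·C/R: C = N·R / M = 68·4 / 8 = 272 / 8 = 34.

C = 34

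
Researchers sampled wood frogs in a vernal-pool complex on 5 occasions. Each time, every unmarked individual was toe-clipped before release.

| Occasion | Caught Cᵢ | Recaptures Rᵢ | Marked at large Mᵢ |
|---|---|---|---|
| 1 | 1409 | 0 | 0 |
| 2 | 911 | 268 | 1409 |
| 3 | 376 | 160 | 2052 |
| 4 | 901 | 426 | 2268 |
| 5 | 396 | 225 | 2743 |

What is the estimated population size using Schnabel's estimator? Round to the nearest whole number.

N ≈ 4805

Σ MᵢCᵢ = 0·1409 + 1409·911 + 2052·376 + 2268·901 + 2743·396 = 0 + 1283599 + 771552 + 2043468 + 1086228 = 5184847
Σ Rᵢ = 0 + 268 + 160 + 426 + 225 = 1079
N̂ = 5184847 / 1079 ≈ 4805.2 → 4805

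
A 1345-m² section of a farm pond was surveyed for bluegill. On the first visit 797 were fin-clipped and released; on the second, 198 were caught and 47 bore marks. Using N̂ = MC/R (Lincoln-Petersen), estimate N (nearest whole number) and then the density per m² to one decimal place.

N̂ = 797·198/47 = 157806/47 ≈ 3357.6 → 3358
Density = N̂ / area = 3358 / 1345 ≈ 2.50 → 2.5 per m²

density ≈ 2.5 bluegill per m²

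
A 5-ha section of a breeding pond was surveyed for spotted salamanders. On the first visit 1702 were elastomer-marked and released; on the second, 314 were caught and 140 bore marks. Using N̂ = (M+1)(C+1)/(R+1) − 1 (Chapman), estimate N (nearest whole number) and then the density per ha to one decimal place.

density ≈ 760.8 spotted salamanders per ha

N̂ = 1703·315/141 − 1 = 536445/141 − 1 ≈ 3803.6 → 3804
Density = N̂ / area = 3804 / 5 ≈ 760.80 → 760.8 per ha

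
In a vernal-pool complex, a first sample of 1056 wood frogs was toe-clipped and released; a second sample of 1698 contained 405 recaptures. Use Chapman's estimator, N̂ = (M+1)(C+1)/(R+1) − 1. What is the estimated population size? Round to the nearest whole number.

N̂ = (1056+1)(1698+1)/(405+1) − 1 = 1057·1699/406 − 1
= 1795843/406 − 1 ≈ 4423.3 − 1 ≈ 4422.3 → 4422

N ≈ 4422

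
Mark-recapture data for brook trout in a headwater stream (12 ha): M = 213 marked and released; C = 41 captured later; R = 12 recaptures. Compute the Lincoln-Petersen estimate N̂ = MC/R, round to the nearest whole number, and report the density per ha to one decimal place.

density ≈ 60.7 brook trout per ha

N̂ = 213·41/12 = 8733/12 ≈ 727.8 → 728
Density = N̂ / area = 728 / 12 ≈ 60.67 → 60.7 per ha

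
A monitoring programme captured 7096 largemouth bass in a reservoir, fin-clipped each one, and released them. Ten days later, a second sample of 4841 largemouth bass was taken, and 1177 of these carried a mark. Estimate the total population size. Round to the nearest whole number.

Lincoln-Petersen assumes M/N = R/C, so N = M·C / R.
N = (7096 × 4841) / 1177 = 34351736 / 1177 ≈ 29185.8 → 29186

N ≈ 29,186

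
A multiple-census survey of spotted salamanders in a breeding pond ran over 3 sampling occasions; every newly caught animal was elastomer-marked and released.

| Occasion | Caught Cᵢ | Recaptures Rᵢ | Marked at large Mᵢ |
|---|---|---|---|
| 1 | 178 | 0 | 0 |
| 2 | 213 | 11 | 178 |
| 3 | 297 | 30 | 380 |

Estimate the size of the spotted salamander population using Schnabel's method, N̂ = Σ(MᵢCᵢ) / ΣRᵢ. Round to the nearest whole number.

N ≈ 3677

Σ MᵢCᵢ = 0·178 + 178·213 + 380·297 = 0 + 37914 + 112860 = 150774
Σ Rᵢ = 0 + 11 + 30 = 41
N̂ = 150774 / 41 ≈ 3677.4 → 3677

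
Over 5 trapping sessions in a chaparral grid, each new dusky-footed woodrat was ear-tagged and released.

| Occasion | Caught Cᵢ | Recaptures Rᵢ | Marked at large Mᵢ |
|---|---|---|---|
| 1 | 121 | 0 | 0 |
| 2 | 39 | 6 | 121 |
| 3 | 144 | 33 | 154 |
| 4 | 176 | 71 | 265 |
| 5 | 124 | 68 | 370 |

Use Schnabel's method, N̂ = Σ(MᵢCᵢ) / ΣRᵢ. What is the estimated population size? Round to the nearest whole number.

N ≈ 671

Σ MᵢCᵢ = 0·121 + 121·39 + 154·144 + 265·176 + 370·124 = 0 + 4719 + 22176 + 46640 + 45880 = 119415
Σ Rᵢ = 0 + 6 + 33 + 71 + 68 = 178
N̂ = 119415 / 178 ≈ 670.9 → 671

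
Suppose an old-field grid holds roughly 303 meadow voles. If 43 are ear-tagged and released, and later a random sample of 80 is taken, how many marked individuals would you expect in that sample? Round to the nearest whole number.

Expected recaptures E[R] = M·C / N.
E[R] = 43 × 80 / 303 = 3440 / 303 ≈ 11.4 → 11

expected recaptures ≈ 11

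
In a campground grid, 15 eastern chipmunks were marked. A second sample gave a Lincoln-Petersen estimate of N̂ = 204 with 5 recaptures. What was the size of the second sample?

From N = M·C/R: C = N·R / M = 204·5 / 15 = 1020 / 15 = 68.

C = 68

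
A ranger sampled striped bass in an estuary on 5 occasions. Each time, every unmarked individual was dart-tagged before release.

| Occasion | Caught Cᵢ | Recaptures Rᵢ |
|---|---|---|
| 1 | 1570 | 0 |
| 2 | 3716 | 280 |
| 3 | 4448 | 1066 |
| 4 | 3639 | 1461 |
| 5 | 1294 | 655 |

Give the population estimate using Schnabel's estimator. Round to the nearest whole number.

N ≈ 20,883

Marked at large before each occasion: Mᵢ = Σⱼ<ᵢ (Cⱼ − Rⱼ) → M1=0, M2=1570, M3=5006, M4=8388, M5=10566
Σ MᵢCᵢ = 0·1570 + 1570·3716 + 5006·4448 + 8388·3639 + 10566·1294 = 0 + 5834120 + 22266688 + 30523932 + 13672404 = 72297144
Σ Rᵢ = 0 + 280 + 1066 + 1461 + 655 = 3462
N̂ = 72297144 / 3462 ≈ 20883.1 → 20883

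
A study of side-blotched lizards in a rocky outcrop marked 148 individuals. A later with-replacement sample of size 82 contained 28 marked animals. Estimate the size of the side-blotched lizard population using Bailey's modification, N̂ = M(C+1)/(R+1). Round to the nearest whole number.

N̂ = 148·(82+1)/(28+1) = 148·83/29 = 12284/29 ≈ 423.6 → 424

N ≈ 424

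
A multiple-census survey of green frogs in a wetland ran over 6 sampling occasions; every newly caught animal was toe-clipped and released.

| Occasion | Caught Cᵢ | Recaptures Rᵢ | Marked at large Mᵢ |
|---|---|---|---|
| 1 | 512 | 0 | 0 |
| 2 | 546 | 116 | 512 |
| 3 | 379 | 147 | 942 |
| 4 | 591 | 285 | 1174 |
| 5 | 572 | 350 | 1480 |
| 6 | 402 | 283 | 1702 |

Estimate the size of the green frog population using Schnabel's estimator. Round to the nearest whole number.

Σ MᵢCᵢ = 0·512 + 512·546 + 942·379 + 1174·591 + 1480·572 + 1702·402 = 0 + 279552 + 357018 + 693834 + 846560 + 684204 = 2861168
Σ Rᵢ = 0 + 116 + 147 + 285 + 350 + 283 = 1181
N̂ = 2861168 / 1181 ≈ 2422.7 → 2423

N ≈ 2423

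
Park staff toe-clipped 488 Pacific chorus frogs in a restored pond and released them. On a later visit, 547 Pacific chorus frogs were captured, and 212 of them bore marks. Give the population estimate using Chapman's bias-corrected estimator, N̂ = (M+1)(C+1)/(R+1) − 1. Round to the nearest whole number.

N ≈ 1257

N̂ = (488+1)(547+1)/(212+1) − 1 = 489·548/213 − 1
= 267972/213 − 1 ≈ 1258.1 − 1 ≈ 1257.1 → 1257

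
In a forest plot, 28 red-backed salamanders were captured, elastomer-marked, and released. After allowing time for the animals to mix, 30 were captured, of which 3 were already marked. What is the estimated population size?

The marked fraction in the recapture sample should equal the marked fraction in the population: 3/30 = 28/N.
N = (28 × 30) / 3 = 840 / 3 = 280

N = 280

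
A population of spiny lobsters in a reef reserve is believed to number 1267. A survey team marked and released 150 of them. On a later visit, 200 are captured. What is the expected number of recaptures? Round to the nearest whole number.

expected recaptures ≈ 24

The marked fraction of the population is 150/1267, so in a sample of 200 expect C·(M/N) marked.
E[R] = 150 × 200 / 1267 = 30000 / 1267 ≈ 23.7 → 24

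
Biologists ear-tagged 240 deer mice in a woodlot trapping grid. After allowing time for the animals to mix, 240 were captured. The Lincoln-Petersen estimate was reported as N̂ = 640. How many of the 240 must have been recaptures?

R = 90

From N = M·C/R: R = M·C / N = 240·240 / 640 = 57600 / 640 = 90.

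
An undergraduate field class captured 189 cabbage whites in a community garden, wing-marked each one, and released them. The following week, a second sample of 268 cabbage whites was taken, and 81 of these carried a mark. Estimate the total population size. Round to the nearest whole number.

N ≈ 625

N = (189 × 268) / 81 = 50652 / 81 ≈ 625.3 → 625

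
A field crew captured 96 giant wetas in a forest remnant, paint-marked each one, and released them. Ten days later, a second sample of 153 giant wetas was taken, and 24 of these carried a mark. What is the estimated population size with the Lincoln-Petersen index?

N = (96 × 153) / 24 = 14688 / 24 = 612

N = 612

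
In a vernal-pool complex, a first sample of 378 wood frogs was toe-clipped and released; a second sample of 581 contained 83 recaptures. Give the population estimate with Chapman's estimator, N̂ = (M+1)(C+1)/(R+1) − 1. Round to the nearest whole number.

N̂ = (378+1)(581+1)/(83+1) − 1 = 379·582/84 − 1
= 220578/84 − 1 ≈ 2625.9 − 1 ≈ 2624.9 → 2625

N ≈ 2625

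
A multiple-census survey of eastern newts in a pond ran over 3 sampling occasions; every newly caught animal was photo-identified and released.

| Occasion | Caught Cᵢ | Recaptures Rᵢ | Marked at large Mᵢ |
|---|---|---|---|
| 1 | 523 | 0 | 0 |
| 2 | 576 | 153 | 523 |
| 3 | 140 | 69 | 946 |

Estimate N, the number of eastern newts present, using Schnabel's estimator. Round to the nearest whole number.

Σ MᵢCᵢ = 0·523 + 523·576 + 946·140 = 0 + 301248 + 132440 = 433688
Σ Rᵢ = 0 + 153 + 69 = 222
N̂ = 433688 / 222 ≈ 1953.5 → 1954

N ≈ 1954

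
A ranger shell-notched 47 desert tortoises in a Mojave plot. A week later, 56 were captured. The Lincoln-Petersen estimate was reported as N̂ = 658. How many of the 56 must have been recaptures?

From N = M·C/R: R = M·C / N = 47·56 / 658 = 2632 / 658 = 4.

R = 4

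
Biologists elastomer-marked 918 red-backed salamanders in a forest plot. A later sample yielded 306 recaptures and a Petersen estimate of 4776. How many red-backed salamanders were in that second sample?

From N = M·C/R: C = N·R / M = 4776·306 / 918 = 1461456 / 918 = 1592.

C = 1592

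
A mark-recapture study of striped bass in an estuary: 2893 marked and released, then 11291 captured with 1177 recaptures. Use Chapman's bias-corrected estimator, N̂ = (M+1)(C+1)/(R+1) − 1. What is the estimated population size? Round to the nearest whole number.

N̂ = (2893+1)(11291+1)/(1177+1) − 1 = 2894·11292/1178 − 1
= 32679048/1178 − 1 ≈ 27741.1 − 1 ≈ 27740.1 → 27740

N ≈ 27,740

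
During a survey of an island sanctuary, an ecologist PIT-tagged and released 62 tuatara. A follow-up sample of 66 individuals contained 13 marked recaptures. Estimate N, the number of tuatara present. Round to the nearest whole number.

If marked individuals mix randomly, R/C ≈ M/N, giving N ≈ M·C/R.
N = (62 × 66) / 13 = 4092 / 13 ≈ 314.8 → 315

N ≈ 315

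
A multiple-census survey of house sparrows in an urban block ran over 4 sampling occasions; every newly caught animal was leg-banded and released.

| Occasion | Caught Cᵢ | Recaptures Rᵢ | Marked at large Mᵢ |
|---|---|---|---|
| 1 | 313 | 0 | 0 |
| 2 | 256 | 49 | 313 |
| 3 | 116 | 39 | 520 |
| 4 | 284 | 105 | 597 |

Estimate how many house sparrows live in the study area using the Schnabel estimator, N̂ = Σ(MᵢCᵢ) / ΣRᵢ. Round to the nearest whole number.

N ≈ 1606

Σ MᵢCᵢ = 0·313 + 313·256 + 520·116 + 597·284 = 0 + 80128 + 60320 + 169548 = 309996
Σ Rᵢ = 0 + 49 + 39 + 105 = 193
N̂ = 309996 / 193 ≈ 1606.2 → 1606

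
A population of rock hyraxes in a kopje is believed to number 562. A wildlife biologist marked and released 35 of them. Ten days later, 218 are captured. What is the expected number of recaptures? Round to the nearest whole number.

expected recaptures ≈ 14

The marked fraction of the population is 35/562, so in a sample of 218 expect C·(M/N) marked.
E[R] = 35 × 218 / 562 = 7630 / 562 ≈ 13.6 → 14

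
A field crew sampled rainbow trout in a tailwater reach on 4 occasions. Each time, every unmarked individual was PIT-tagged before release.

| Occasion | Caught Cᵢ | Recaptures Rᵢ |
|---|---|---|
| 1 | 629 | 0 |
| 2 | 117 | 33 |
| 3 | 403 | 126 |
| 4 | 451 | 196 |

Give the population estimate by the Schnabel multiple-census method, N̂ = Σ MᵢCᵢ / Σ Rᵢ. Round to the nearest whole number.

N ≈ 2274

Marked at large before each occasion: Mᵢ = Σⱼ<ᵢ (Cⱼ − Rⱼ) → M1=0, M2=629, M3=713, M4=990
Σ MᵢCᵢ = 0·629 + 629·117 + 713·403 + 990·451 = 0 + 73593 + 287339 + 446490 = 807422
Σ Rᵢ = 0 + 33 + 126 + 196 = 355
N̂ = 807422 / 355 ≈ 2274.4 → 2274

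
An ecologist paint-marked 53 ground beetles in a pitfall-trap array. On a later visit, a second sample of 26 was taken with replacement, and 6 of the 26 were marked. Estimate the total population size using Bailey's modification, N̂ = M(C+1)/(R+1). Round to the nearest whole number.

N ≈ 204

N̂ = 53·(26+1)/(6+1) = 53·27/7 = 1431/7 ≈ 204.4 → 204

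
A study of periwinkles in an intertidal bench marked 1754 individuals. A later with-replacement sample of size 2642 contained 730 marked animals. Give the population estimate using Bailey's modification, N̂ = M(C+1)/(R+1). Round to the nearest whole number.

N ≈ 6342

N̂ = 1754·(2642+1)/(730+1) = 1754·2643/731 = 4635822/731 ≈ 6341.8 → 6342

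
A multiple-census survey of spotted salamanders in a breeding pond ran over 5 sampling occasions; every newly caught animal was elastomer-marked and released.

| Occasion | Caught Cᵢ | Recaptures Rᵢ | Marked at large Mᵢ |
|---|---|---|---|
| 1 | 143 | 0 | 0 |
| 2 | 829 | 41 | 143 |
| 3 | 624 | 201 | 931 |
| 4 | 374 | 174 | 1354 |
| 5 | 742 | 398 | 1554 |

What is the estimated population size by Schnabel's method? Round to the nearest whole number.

Σ MᵢCᵢ = 0·143 + 143·829 + 931·624 + 1354·374 + 1554·742 = 0 + 118547 + 580944 + 506396 + 1153068 = 2358955
Σ Rᵢ = 0 + 41 + 201 + 174 + 398 = 814
N̂ = 2358955 / 814 ≈ 2898.0 → 2898

N ≈ 2898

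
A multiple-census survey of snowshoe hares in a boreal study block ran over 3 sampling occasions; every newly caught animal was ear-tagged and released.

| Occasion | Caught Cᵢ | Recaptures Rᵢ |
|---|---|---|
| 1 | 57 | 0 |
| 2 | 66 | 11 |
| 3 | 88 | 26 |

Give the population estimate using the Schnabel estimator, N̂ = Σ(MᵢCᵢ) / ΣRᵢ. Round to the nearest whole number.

N ≈ 368

Marked at large before each occasion: Mᵢ = Σⱼ<ᵢ (Cⱼ − Rⱼ) → M1=0, M2=57, M3=112
Σ MᵢCᵢ = 0·57 + 57·66 + 112·88 = 0 + 3762 + 9856 = 13618
Σ Rᵢ = 0 + 11 + 26 = 37
N̂ = 13618 / 37 ≈ 368.1 → 368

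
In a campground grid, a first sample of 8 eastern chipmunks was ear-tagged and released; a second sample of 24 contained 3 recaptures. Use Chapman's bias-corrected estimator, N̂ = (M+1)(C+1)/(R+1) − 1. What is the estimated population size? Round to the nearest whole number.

N ≈ 55

N̂ = (8+1)(24+1)/(3+1) − 1 = 9·25/4 − 1
= 225/4 − 1 ≈ 56.2 − 1 ≈ 55.2 → 55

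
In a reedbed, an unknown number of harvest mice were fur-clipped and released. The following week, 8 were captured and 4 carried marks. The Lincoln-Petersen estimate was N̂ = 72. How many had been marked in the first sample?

From N = M·C/R: M = N·R / C = 72·4 / 8 = 288 / 8 = 36.

M = 36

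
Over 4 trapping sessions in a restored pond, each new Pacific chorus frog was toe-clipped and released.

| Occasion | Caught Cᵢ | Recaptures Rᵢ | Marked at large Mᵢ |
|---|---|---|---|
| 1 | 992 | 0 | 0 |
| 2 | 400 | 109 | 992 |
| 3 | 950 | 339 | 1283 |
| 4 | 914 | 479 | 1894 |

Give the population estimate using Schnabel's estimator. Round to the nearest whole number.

N ≈ 3610

Σ MᵢCᵢ = 0·992 + 992·400 + 1283·950 + 1894·914 = 0 + 396800 + 1218850 + 1731116 = 3346766
Σ Rᵢ = 0 + 109 + 339 + 479 = 927
N̂ = 3346766 / 927 ≈ 3610.3 → 3610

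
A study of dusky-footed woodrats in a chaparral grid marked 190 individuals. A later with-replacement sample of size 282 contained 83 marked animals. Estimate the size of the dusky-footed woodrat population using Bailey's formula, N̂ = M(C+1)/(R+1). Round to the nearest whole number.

N ≈ 640

N̂ = 190·(282+1)/(83+1) = 190·283/84 = 53770/84 ≈ 640.1 → 640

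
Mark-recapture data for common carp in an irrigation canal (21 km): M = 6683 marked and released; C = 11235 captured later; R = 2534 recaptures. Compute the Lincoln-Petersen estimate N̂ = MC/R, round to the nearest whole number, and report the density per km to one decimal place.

N̂ = 6683·11235/2534 = 75083505/2534 ≈ 29630.4 → 29630
Density = N̂ / area = 29630 / 21 ≈ 1410.95 → 1411.0 per km

density ≈ 1411.0 common carp per km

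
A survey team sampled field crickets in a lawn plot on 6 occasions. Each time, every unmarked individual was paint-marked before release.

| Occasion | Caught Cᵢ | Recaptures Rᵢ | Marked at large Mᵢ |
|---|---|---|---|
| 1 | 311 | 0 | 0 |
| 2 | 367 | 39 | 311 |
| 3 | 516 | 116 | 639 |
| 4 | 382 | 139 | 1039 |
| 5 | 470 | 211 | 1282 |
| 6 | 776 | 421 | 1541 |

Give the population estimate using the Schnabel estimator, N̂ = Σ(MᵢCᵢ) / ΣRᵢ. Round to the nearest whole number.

N ≈ 2850

Σ MᵢCᵢ = 0·311 + 311·367 + 639·516 + 1039·382 + 1282·470 + 1541·776 = 0 + 114137 + 329724 + 396898 + 602540 + 1195816 = 2639115
Σ Rᵢ = 0 + 39 + 116 + 139 + 211 + 421 = 926
N̂ = 2639115 / 926 ≈ 2850.0 → 2850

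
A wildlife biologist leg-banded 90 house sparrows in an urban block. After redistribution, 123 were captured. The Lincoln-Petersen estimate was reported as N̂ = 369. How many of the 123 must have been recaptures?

R = 30

From N = M·C/R: R = M·C / N = 90·123 / 369 = 11070 / 369 = 30.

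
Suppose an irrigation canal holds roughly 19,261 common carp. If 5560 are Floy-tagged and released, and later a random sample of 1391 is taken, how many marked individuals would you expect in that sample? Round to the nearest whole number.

expected recaptures ≈ 402

Expected recaptures E[R] = M·C / N.
E[R] = 5560 × 1391 / 19261 = 7733960 / 19261 ≈ 401.5 → 402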